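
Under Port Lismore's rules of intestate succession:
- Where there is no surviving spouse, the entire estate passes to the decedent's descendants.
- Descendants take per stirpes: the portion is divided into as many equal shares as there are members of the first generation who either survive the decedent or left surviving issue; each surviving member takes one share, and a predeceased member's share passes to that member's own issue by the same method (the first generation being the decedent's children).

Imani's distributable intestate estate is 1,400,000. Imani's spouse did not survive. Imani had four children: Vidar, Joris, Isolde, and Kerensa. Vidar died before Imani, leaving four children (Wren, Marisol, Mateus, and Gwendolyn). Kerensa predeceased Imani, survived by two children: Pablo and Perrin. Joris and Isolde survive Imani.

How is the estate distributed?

The entire 1,400,000 passes to the descendants.
That amount (1,400,000) is divided into 4 shares of 350,000: Joris and Isolde each take 350,000; Vidar's 350,000 share passes to Vidar's issue; Kerensa's 350,000 share passes to Kerensa's issue.
Vidar's share (350,000) is divided into 4 shares of 87,500: Wren, Marisol, Mateus, and Gwendolyn each take 87,500.
Kerensa's share (350,000) is divided into 2 shares of 175,000: Pablo and Perrin each take 175,000.

Wren: 87,500; Marisol: 87,500; Mateus: 87,500; Gwendolyn: 87,500; Joris: 350,000; Isolde: 350,000; Pablo: 175,000; Perrin: 175,000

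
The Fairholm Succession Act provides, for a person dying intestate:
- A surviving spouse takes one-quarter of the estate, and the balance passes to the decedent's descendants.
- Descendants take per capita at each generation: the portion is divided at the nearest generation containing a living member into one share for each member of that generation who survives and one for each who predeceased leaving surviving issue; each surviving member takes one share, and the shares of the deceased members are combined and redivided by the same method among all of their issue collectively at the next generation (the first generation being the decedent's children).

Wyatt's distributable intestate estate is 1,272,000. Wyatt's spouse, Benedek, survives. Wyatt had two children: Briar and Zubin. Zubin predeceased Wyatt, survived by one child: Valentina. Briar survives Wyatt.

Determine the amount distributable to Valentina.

Valentina receives 477,000.

Benedek takes one-quarter of 1,272,000 = 318,000. The remaining 954,000 passes to the descendants.
The descendants' portion (954,000) is divided at the children's generation into 2 shares of 477,000. Briar takes 477,000. The remaining share for the deceased Zubin (477,000) is carried to the next generation.
That pool (477,000) passes entirely to Valentina, the sole taker at the grandchildren's generation.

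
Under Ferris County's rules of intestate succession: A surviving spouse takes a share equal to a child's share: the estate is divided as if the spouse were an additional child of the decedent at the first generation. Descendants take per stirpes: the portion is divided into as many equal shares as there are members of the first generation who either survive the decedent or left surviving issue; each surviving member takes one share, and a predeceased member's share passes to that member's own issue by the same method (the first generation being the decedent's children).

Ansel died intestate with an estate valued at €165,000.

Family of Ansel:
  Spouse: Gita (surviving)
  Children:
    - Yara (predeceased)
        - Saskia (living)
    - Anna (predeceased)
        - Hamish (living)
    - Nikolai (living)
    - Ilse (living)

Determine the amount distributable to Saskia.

Saskia receives €33,000.

The spouse counts as an additional share at the children's level, so there are 5 primary shares of €33,000. Gita takes one such share (€33,000).
The children's combined portion (€132,000) is divided into 4 shares of €33,000: Nikolai and Ilse each take €33,000; Yara's €33,000 share passes to Yara's issue; Anna's €33,000 share passes to Anna's issue.
Yara's share (€33,000) passes entirely to Saskia.
Anna's share (€33,000) passes entirely to Hamish.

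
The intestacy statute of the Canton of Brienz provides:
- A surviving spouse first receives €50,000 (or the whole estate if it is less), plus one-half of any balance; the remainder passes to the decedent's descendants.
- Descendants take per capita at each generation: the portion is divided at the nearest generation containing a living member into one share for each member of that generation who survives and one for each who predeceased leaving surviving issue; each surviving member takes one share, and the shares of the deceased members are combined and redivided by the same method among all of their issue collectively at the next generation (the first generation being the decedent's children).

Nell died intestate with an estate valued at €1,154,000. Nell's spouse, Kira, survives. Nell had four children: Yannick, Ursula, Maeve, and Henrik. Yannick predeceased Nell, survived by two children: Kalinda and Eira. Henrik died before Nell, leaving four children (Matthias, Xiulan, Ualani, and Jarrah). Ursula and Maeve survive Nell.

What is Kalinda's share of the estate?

Kira first takes €50,000, leaving a balance of €1,104,000. Kira then takes one-half of the balance (€552,000), for a total of €602,000. The remaining €552,000 passes to the descendants.
The descendants' portion (€552,000) is divided at the children's generation into 4 shares of €138,000. Ursula and Maeve each take €138,000. The 2 shares of the deceased (Yannick and Henrik) are combined into a pool of €276,000.
That pool (€276,000) is divided at the grandchildren's generation equally among Kalinda, Eira, Matthias, Xiulan, Ualani, and Jarrah: €46,000 each.

Kalinda receives €46,000.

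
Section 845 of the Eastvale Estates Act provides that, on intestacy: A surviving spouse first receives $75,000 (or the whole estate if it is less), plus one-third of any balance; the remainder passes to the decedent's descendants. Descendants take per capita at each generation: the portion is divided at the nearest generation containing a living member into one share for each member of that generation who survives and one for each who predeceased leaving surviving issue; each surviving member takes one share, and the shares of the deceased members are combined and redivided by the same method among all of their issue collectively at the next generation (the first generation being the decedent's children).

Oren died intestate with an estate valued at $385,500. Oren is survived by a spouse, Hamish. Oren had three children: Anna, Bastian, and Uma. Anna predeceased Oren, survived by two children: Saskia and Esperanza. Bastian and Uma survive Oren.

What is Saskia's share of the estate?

Saskia receives $34,500.

Hamish first takes $75,000, leaving a balance of $310,500. Hamish then takes one-third of the balance ($103,500), for a total of $178,500. The remaining $207,000 passes to the descendants.
The descendants' portion ($207,000) is divided at the children's generation into 3 shares of $69,000. Bastian and Uma each take $69,000. The remaining share for the deceased Anna ($69,000) is carried to the next generation.
That pool ($69,000) is divided at the grandchildren's generation equally among Saskia and Esperanza: $34,500 each.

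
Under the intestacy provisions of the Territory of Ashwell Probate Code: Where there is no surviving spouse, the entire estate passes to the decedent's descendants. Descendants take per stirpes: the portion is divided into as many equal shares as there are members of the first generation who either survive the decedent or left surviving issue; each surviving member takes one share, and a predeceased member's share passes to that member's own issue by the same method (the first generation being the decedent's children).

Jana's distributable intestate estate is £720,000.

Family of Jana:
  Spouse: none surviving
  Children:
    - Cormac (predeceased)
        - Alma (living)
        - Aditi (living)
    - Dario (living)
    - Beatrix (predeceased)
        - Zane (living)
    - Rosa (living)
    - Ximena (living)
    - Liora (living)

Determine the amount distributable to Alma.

Alma receives £60,000.

The entire £720,000 passes to the descendants.
That amount (£720,000) is divided into 6 shares of £120,000: Dario, Rosa, Ximena, and Liora each take £120,000; Cormac's £120,000 share passes to Cormac's issue; Beatrix's £120,000 share passes to Beatrix's issue.
Cormac's share (£120,000) is divided into 2 shares of £60,000: Alma and Aditi each take £60,000.
Beatrix's share (£120,000) passes entirely to Zane.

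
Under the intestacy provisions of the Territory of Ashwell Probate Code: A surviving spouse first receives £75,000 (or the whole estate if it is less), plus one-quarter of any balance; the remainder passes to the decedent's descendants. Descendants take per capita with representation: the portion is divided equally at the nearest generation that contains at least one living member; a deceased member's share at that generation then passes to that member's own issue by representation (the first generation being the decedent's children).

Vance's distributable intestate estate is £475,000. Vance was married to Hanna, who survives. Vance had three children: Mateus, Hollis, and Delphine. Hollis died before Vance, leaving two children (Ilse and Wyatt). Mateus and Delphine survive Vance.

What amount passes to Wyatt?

Wyatt receives £50,000.

Hanna first takes £75,000, leaving a balance of £400,000. Hanna then takes one-quarter of the balance (£100,000), for a total of £175,000. The remaining £300,000 passes to the descendants.
The descendants' portion (£300,000) is divided into 3 shares of £100,000: Mateus and Delphine each take £100,000; Hollis's £100,000 share passes to Hollis's issue.
Hollis's share (£100,000) is divided into 2 shares of £50,000: Ilse and Wyatt each take £50,000.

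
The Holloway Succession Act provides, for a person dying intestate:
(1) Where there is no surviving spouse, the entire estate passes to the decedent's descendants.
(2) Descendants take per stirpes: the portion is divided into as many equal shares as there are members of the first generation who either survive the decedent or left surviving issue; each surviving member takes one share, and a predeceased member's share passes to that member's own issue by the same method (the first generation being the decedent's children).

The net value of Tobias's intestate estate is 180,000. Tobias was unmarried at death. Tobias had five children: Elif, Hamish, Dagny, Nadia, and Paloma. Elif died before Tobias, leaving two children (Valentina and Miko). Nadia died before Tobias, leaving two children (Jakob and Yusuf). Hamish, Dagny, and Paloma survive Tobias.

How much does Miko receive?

The entire 180,000 passes to the descendants.
That amount (180,000) is divided into 5 shares of 36,000: Hamish, Dagny, and Paloma each take 36,000; Elif's 36,000 share passes to Elif's issue; Nadia's 36,000 share passes to Nadia's issue.
Elif's share (36,000) is divided into 2 shares of 18,000: Valentina and Miko each take 18,000.
Nadia's share (36,000) is divided into 2 shares of 18,000: Jakob and Yusuf each take 18,000.

Miko receives 18,000.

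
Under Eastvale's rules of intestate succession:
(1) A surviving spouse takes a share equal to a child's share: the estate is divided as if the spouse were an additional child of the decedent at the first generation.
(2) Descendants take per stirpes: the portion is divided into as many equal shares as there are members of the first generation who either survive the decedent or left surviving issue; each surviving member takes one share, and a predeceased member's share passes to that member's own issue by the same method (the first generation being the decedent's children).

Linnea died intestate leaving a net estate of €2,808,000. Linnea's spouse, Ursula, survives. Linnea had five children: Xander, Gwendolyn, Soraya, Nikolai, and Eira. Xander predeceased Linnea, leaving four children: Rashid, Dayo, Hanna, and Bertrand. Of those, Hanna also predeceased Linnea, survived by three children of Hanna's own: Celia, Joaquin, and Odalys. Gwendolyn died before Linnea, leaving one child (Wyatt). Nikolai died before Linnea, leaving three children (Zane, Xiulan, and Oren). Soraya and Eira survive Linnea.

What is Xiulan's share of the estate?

The spouse counts as an additional share at the children's level, so there are 6 primary shares of €468,000. Ursula takes one such share (€468,000).
The children's combined portion (€2,340,000) is divided into 5 shares of €468,000: Soraya and Eira each take €468,000; Xander's €468,000 share passes to Xander's issue; Gwendolyn's €468,000 share passes to Gwendolyn's issue; Nikolai's €468,000 share passes to Nikolai's issue.
Xander's share (€468,000) is divided into 4 shares of €117,000: Rashid, Dayo, and Bertrand each take €117,000; Hanna's €117,000 share passes to Hanna's issue.
Hanna's share (€117,000) is divided into 3 shares of €39,000: Celia, Joaquin, and Odalys each take €39,000.
Gwendolyn's share (€468,000) passes entirely to Wyatt.
Nikolai's share (€468,000) is divided into 3 shares of €156,000: Zane, Xiulan, and Oren each take €156,000.

Xiulan receives €156,000.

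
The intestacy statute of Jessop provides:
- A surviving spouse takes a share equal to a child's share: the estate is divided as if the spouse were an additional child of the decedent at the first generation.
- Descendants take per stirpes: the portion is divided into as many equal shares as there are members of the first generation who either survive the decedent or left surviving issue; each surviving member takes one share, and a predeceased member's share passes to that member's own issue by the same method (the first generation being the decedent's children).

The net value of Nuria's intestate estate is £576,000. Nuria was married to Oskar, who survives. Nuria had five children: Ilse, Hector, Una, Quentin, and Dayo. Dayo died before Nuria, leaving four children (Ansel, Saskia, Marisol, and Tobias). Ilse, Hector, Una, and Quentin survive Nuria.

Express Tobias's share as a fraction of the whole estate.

Tobias receives 1/24 of the estate.

The spouse counts as an additional share at the children's level, so there are 6 primary shares of £96,000. Oskar takes one such share (£96,000).
The children's combined portion (£480,000) is divided into 5 shares of £96,000: Ilse, Hector, Una, and Quentin each take £96,000; Dayo's £96,000 share passes to Dayo's issue.
Dayo's share (£96,000) is divided into 4 shares of £24,000: Ansel, Saskia, Marisol, and Tobias each take £24,000.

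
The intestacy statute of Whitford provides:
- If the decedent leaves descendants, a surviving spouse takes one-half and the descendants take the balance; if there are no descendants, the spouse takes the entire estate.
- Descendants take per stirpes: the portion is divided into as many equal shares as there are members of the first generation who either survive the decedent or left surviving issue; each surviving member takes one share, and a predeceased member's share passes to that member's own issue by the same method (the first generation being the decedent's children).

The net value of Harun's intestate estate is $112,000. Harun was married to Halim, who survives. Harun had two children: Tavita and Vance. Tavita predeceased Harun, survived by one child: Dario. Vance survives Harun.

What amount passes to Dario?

Halim takes one-half of $112,000 = $56,000. The remaining $56,000 passes to the descendants.
The descendants' portion ($56,000) is divided into 2 shares of $28,000: Vance takes $28,000; Tavita's $28,000 share passes to Tavita's issue.
Tavita's share ($28,000) passes entirely to Dario.

Dario receives $28,000.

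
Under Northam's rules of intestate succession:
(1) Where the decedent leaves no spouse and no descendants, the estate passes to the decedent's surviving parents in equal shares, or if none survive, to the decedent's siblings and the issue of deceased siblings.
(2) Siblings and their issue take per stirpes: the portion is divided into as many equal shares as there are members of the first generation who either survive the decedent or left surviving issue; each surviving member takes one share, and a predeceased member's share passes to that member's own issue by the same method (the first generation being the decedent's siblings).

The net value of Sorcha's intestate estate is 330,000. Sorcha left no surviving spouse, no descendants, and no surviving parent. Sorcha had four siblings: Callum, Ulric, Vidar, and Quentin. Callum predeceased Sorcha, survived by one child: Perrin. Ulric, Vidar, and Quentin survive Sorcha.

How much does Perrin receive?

The entire 330,000 passes to the siblings and their issue.
That amount (330,000) is divided into 4 shares of 82,500: Ulric, Vidar, and Quentin each take 82,500; Callum's 82,500 share passes to Callum's issue.
Callum's share (82,500) passes entirely to Perrin.

Perrin receives 82,500.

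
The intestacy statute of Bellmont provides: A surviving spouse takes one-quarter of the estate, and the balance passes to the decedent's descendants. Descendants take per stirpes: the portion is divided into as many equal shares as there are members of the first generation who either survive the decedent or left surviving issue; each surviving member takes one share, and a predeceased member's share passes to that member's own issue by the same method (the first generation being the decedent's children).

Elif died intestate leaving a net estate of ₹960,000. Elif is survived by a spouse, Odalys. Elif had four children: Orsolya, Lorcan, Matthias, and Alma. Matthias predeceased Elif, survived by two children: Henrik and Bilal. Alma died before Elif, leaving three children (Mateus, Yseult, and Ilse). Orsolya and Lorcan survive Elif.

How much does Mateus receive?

Mateus receives ₹60,000.

Odalys takes one-quarter of ₹960,000 = ₹240,000. The remaining ₹720,000 passes to the descendants.
The descendants' portion (₹720,000) is divided into 4 shares of ₹180,000: Orsolya and Lorcan each take ₹180,000; Matthias's ₹180,000 share passes to Matthias's issue; Alma's ₹180,000 share passes to Alma's issue.
Matthias's share (₹180,000) is divided into 2 shares of ₹90,000: Henrik and Bilal each take ₹90,000.
Alma's share (₹180,000) is divided into 3 shares of ₹60,000: Mateus, Yseult, and Ilse each take ₹60,000.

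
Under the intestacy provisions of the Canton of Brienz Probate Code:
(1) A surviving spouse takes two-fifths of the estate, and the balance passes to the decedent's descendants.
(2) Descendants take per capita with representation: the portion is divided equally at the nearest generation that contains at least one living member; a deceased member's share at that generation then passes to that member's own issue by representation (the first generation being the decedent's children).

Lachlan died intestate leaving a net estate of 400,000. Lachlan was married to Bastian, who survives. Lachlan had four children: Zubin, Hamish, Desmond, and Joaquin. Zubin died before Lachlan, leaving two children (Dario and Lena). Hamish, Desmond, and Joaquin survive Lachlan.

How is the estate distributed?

Bastian: 160,000; Dario: 30,000; Lena: 30,000; Hamish: 60,000; Desmond: 60,000; Joaquin: 60,000

Bastian takes two-fifths of 400,000 = 160,000. The remaining 240,000 passes to the descendants.
The descendants' portion (240,000) is divided into 4 shares of 60,000: Hamish, Desmond, and Joaquin each take 60,000; Zubin's 60,000 share passes to Zubin's issue.
Zubin's share (60,000) is divided into 2 shares of 30,000: Dario and Lena each take 30,000.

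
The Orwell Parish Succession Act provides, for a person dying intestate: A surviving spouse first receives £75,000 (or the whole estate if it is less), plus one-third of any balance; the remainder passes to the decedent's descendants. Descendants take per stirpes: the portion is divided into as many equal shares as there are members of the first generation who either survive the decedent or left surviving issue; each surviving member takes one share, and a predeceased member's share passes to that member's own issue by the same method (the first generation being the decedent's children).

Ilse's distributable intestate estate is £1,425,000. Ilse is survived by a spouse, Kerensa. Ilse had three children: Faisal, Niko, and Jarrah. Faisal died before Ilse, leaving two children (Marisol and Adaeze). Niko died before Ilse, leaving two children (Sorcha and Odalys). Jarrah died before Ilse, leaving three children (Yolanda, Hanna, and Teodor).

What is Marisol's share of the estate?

Kerensa first takes £75,000, leaving a balance of £1,350,000. Kerensa then takes one-third of the balance (£450,000), for a total of £525,000. The remaining £900,000 passes to the descendants.
The descendants' portion (£900,000) is divided into 3 shares of £300,000: Faisal's £300,000 share passes to Faisal's issue; Niko's £300,000 share passes to Niko's issue; Jarrah's £300,000 share passes to Jarrah's issue.
Faisal's share (£300,000) is divided into 2 shares of £150,000: Marisol and Adaeze each take £150,000.
Niko's share (£300,000) is divided into 2 shares of £150,000: Sorcha and Odalys each take £150,000.
Jarrah's share (£300,000) is divided into 3 shares of £100,000: Yolanda, Hanna, and Teodor each take £100,000.

Marisol receives £150,000.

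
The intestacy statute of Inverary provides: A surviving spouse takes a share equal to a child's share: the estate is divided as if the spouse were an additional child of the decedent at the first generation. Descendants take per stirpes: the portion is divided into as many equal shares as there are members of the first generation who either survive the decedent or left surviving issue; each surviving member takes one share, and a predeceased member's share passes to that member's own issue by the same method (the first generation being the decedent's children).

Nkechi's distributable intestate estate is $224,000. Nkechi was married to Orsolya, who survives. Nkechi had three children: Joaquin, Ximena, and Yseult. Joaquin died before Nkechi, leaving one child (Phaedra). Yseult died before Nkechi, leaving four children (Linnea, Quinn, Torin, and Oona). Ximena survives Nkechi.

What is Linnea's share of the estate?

The spouse counts as an additional share at the children's level, so there are 4 primary shares of $56,000. Orsolya takes one such share ($56,000).
The children's combined portion ($168,000) is divided into 3 shares of $56,000: Ximena takes $56,000; Joaquin's $56,000 share passes to Joaquin's issue; Yseult's $56,000 share passes to Yseult's issue.
Joaquin's share ($56,000) passes entirely to Phaedra.
Yseult's share ($56,000) is divided into 4 shares of $14,000: Linnea, Quinn, Torin, and Oona each take $14,000.

Linnea receives $14,000.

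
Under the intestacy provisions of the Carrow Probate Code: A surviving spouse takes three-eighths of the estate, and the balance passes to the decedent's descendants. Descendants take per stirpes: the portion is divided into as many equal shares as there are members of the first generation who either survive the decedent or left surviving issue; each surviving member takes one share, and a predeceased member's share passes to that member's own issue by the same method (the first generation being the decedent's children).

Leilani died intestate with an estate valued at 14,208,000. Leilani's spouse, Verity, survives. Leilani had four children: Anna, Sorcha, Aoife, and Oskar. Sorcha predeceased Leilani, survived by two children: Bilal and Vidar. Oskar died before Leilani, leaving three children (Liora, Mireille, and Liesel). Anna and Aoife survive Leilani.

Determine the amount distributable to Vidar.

Verity takes three-eighths of 14,208,000 = 5,328,000. The remaining 8,880,000 passes to the descendants.
The descendants' portion (8,880,000) is divided into 4 shares of 2,220,000: Anna and Aoife each take 2,220,000; Sorcha's 2,220,000 share passes to Sorcha's issue; Oskar's 2,220,000 share passes to Oskar's issue.
Sorcha's share (2,220,000) is divided into 2 shares of 1,110,000: Bilal and Vidar each take 1,110,000.
Oskar's share (2,220,000) is divided into 3 shares of 740,000: Liora, Mireille, and Liesel each take 740,000.

Vidar receives 1,110,000.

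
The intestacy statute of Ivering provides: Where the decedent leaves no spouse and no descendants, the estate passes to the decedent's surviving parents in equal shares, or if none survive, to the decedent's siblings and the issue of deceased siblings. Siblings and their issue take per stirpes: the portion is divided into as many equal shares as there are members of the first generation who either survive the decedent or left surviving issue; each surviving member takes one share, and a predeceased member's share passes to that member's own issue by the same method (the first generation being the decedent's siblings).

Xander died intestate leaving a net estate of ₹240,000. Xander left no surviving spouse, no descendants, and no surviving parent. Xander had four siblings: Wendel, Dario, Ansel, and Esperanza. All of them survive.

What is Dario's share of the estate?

The entire ₹240,000 passes to the siblings and their issue.
That amount (₹240,000) is divided into 4 shares of ₹60,000: Wendel, Dario, Ansel, and Esperanza each take ₹60,000.

Dario receives ₹60,000.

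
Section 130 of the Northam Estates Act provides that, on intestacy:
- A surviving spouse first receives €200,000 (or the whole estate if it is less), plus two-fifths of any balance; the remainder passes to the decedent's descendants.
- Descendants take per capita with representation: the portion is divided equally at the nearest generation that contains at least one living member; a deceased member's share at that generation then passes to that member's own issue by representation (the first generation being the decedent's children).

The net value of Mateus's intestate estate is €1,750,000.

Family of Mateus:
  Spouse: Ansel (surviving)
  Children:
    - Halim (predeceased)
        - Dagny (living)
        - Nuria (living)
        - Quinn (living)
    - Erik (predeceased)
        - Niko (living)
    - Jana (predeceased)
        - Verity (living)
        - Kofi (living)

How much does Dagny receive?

Ansel first takes €200,000, leaving a balance of €1,550,000. Ansel then takes two-fifths of the balance (€620,000), for a total of €820,000. The remaining €930,000 passes to the descendants.
No child survives, so the initial division is made at the grandchildren's generation.
The descendants' portion (€930,000) is divided into 6 shares of €155,000: Dagny, Nuria, Quinn, Niko, Verity, and Kofi each take €155,000.

Dagny receives €155,000.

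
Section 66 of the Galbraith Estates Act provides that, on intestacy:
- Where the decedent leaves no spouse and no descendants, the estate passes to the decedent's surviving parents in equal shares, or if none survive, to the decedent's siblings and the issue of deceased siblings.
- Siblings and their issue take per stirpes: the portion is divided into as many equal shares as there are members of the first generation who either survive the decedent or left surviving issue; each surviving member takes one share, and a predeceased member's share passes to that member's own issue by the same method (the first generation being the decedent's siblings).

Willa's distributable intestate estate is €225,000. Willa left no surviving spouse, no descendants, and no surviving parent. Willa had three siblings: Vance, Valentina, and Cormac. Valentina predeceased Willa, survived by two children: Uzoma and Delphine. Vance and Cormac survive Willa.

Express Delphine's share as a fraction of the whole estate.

Delphine receives 1/6 of the estate.

The entire €225,000 passes to the siblings and their issue.
That amount (€225,000) is divided into 3 shares of €75,000: Vance and Cormac each take €75,000; Valentina's €75,000 share passes to Valentina's issue.
Valentina's share (€75,000) is divided into 2 shares of €37,500: Uzoma and Delphine each take €37,500.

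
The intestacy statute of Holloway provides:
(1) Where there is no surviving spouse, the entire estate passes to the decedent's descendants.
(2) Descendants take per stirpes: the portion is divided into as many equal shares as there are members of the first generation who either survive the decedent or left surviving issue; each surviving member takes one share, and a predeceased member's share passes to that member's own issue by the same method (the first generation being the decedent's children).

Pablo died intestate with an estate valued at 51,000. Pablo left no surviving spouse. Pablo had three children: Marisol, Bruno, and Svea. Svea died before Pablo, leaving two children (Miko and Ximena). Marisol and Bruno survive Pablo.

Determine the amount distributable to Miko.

The entire 51,000 passes to the descendants.
That amount (51,000) is divided into 3 shares of 17,000: Marisol and Bruno each take 17,000; Svea's 17,000 share passes to Svea's issue.
Svea's share (17,000) is divided into 2 shares of 8,500: Miko and Ximena each take 8,500.

Miko receives 8,500.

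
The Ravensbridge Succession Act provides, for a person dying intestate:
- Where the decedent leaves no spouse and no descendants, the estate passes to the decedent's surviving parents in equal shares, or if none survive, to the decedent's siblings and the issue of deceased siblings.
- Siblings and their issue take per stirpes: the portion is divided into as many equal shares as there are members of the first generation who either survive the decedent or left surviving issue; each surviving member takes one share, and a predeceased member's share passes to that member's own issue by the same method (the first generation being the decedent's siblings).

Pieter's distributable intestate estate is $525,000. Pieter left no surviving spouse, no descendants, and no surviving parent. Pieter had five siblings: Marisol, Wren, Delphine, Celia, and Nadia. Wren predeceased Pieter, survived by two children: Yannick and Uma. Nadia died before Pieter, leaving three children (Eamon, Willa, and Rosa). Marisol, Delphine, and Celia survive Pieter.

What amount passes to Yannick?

The entire $525,000 passes to the siblings and their issue.
That amount ($525,000) is divided into 5 shares of $105,000: Marisol, Delphine, and Celia each take $105,000; Wren's $105,000 share passes to Wren's issue; Nadia's $105,000 share passes to Nadia's issue.
Wren's share ($105,000) is divided into 2 shares of $52,500: Yannick and Uma each take $52,500.
Nadia's share ($105,000) is divided into 3 shares of $35,000: Eamon, Willa, and Rosa each take $35,000.

Yannick receives $52,500.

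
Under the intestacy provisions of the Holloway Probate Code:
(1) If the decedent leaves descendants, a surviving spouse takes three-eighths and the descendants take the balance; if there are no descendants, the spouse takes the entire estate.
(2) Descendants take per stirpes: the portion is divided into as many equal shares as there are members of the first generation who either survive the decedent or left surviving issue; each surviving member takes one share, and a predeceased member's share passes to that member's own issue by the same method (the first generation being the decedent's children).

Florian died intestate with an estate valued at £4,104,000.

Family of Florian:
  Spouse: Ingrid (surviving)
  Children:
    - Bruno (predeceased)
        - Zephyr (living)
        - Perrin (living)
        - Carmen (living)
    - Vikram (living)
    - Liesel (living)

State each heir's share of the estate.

Ingrid takes three-eighths of £4,104,000 = £1,539,000. The remaining £2,565,000 passes to the descendants.
The descendants' portion (£2,565,000) is divided into 3 shares of £855,000: Vikram and Liesel each take £855,000; Bruno's £855,000 share passes to Bruno's issue.
Bruno's share (£855,000) is divided into 3 shares of £285,000: Zephyr, Perrin, and Carmen each take £285,000.

Ingrid: £1,539,000; Zephyr: £285,000; Perrin: £285,000; Carmen: £285,000; Vikram: £855,000; Liesel: £855,000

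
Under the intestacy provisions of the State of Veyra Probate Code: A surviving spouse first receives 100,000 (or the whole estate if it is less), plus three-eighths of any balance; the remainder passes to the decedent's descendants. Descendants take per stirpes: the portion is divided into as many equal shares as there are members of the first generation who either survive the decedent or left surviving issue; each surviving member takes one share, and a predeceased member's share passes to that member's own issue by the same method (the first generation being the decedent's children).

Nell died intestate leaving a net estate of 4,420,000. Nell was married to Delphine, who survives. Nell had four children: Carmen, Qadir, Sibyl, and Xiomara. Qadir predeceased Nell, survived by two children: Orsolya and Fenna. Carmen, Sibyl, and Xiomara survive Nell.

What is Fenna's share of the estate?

Fenna receives 337,500.

Delphine first takes 100,000, leaving a balance of 4,320,000. Delphine then takes three-eighths of the balance (1,620,000), for a total of 1,720,000. The remaining 2,700,000 passes to the descendants.
The descendants' portion (2,700,000) is divided into 4 shares of 675,000: Carmen, Sibyl, and Xiomara each take 675,000; Qadir's 675,000 share passes to Qadir's issue.
Qadir's share (675,000) is divided into 2 shares of 337,500: Orsolya and Fenna each take 337,500.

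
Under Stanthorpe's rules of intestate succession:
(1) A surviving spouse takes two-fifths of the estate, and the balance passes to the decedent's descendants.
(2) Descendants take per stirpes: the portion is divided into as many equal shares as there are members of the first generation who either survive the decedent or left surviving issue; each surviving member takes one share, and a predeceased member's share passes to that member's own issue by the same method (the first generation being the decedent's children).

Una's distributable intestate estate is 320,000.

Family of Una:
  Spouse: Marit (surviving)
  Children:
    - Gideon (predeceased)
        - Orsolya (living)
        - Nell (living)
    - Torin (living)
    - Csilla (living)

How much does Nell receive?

Nell receives 32,000.

Marit takes two-fifths of 320,000 = 128,000. The remaining 192,000 passes to the descendants.
The descendants' portion (192,000) is divided into 3 shares of 64,000: Torin and Csilla each take 64,000; Gideon's 64,000 share passes to Gideon's issue.
Gideon's share (64,000) is divided into 2 shares of 32,000: Orsolya and Nell each take 32,000.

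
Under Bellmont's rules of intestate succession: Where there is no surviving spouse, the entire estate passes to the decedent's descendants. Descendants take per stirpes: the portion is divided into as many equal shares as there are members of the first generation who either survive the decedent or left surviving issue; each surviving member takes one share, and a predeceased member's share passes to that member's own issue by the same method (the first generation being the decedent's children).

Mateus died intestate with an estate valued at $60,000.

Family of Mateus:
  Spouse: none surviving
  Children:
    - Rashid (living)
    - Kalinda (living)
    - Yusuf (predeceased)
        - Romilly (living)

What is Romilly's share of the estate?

The entire $60,000 passes to the descendants.
That amount ($60,000) is divided into 3 shares of $20,000: Rashid and Kalinda each take $20,000; Yusuf's $20,000 share passes to Yusuf's issue.
Yusuf's share ($20,000) passes entirely to Romilly.

Romilly receives $20,000.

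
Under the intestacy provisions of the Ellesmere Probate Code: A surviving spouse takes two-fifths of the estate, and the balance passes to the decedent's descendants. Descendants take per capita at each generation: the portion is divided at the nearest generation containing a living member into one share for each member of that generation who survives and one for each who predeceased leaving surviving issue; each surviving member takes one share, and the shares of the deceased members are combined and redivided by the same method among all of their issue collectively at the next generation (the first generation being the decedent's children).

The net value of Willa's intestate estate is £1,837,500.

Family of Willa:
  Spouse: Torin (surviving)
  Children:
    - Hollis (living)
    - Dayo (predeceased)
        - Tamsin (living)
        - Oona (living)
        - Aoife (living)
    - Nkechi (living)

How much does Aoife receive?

Aoife receives £122,500.

Torin takes two-fifths of £1,837,500 = £735,000. The remaining £1,102,500 passes to the descendants.
The descendants' portion (£1,102,500) is divided at the children's generation into 3 shares of £367,500. Hollis and Nkechi each take £367,500. The remaining share for the deceased Dayo (£367,500) is carried to the next generation.
That pool (£367,500) is divided at the grandchildren's generation equally among Tamsin, Oona, and Aoife: £122,500 each.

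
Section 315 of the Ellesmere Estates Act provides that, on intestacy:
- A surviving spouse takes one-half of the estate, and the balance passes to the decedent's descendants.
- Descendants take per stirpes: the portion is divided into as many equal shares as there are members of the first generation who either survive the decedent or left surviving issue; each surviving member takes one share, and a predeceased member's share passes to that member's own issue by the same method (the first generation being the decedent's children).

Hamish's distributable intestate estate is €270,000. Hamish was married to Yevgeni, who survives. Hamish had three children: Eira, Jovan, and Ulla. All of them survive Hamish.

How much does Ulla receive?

Yevgeni takes one-half of €270,000 = €135,000. The remaining €135,000 passes to the descendants.
The descendants' portion (€135,000) is divided into 3 shares of €45,000: Eira, Jovan, and Ulla each take €45,000.

Ulla receives €45,000.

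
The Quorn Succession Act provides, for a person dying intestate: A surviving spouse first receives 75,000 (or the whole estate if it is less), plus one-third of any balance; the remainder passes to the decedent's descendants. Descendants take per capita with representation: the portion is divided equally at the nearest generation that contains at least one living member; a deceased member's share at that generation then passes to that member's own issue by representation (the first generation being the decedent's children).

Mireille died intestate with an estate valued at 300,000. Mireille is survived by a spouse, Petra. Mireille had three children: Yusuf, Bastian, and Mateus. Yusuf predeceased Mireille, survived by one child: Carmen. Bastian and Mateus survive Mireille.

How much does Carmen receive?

Carmen receives 50,000.

Petra first takes 75,000, leaving a balance of 225,000. Petra then takes one-third of the balance (75,000), for a total of 150,000. The remaining 150,000 passes to the descendants.
The descendants' portion (150,000) is divided into 3 shares of 50,000: Bastian and Mateus each take 50,000; Yusuf's 50,000 share passes to Yusuf's issue.
Yusuf's share (50,000) passes entirely to Carmen.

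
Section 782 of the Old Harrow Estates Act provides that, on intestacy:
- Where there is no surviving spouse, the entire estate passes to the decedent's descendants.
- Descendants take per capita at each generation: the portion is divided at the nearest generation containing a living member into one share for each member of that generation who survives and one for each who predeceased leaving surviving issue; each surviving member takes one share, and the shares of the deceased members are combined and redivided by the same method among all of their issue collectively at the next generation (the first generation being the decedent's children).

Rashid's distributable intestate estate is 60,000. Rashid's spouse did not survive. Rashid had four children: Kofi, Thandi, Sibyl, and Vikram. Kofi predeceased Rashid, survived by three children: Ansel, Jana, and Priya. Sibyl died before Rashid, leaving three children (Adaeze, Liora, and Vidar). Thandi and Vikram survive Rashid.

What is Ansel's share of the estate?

Ansel receives 5,000.

The entire 60,000 passes to the descendants.
That amount (60,000) is divided at the children's generation into 4 shares of 15,000. Thandi and Vikram each take 15,000. The 2 shares of the deceased (Kofi and Sibyl) are combined into a pool of 30,000.
That pool (30,000) is divided at the grandchildren's generation equally among Ansel, Jana, Priya, Adaeze, Liora, and Vidar: 5,000 each.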